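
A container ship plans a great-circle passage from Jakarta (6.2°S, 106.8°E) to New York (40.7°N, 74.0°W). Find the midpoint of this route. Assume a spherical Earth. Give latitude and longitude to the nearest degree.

The haversine formula gives a central angle δ ≈ 2.539 rad (145.5°) between the endpoints.
Interpolate at f = 1/2 with slerp weights a = sin((1−f)δ)/sin δ ≈ 1.686, b = sin(fδ)/sin δ ≈ 1.686.
p = a·p₁ + b·p₂ ≈ (-0.132, 0.376, 0.917); φ = arcsin(p_z) ≈ 66.52°, λ = atan2(p_y, p_x) ≈ 109.37°.

≈ 67°N, 109°E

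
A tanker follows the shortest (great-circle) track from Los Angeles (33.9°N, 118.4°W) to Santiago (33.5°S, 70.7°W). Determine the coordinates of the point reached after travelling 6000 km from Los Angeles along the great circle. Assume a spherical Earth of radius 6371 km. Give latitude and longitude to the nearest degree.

≈ (11°S, 87°W)

Write both endpoints as unit vectors p₁, p₂ with components (cos φ cos λ, cos φ sin λ, sin φ).
The central angle between the endpoints is δ = arccos(p₁·p₂) ≈ 1.412 rad (80.9°). The total great-circle distance is δ·R ≈ 1.412 × 6371 ≈ 8997 km, so the target fraction is f = 6000/8997 ≈ 0.667.
Interpolate at f ≈ 0.667 with slerp weights a = sin((1−f)δ)/sin δ ≈ 0.459, b = sin(fδ)/sin δ ≈ 0.819.
p = a·p₁ + b·p₂ ≈ (0.044, -0.980, -0.196); φ = arcsin(p_z) ≈ -11.30°, λ = atan2(p_y, p_x) ≈ -87.40°.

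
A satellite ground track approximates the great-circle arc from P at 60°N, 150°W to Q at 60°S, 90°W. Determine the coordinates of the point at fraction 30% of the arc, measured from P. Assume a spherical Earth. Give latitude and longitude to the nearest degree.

≈ 25°N, 128°W

From cos δ = sin φ₁ sin φ₂ + cos φ₁ cos φ₂ cos Δλ, the central angle is δ ≈ 2.246 rad (128.7°).
Interpolate at f = 0.30 with slerp weights a = sin((1−f)δ)/sin δ ≈ 1.281, b = sin(fδ)/sin δ ≈ 0.799.
p = a·p₁ + b·p₂ ≈ (-0.555, -0.720, 0.417); φ = arcsin(p_z) ≈ 24.66°, λ = atan2(p_y, p_x) ≈ -127.62°.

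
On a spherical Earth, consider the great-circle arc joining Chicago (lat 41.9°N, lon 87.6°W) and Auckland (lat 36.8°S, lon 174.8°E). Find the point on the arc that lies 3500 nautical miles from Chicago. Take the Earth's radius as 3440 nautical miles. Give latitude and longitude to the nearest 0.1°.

Write both endpoints as unit vectors p₁, p₂ with components (cos φ cos λ, cos φ sin λ, sin φ).
The central angle between the endpoints is δ = arccos(p₁·p₂) ≈ 2.070 rad (118.6°). The total great-circle distance is δ·R ≈ 2.070 × 3440 ≈ 7121 nmi, so the target fraction is f = 3500/7121 ≈ 0.491.
Interpolate at f ≈ 0.491 with slerp weights a = sin((1−f)δ)/sin δ ≈ 0.990, b = sin(fδ)/sin δ ≈ 0.969.
p = a·p₁ + b·p₂ ≈ (-0.742, -0.666, 0.080); φ = arcsin(p_z) ≈ 4.61°, λ = atan2(p_y, p_x) ≈ -138.10°.

≈ lat 4.6°N, lon 138.1°W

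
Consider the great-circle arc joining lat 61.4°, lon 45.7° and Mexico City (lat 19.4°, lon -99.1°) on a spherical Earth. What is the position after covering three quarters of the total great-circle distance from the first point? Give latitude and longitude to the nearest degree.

≈ lat 42°, lon -91°

From cos δ = sin φ₁ sin φ₂ + cos φ₁ cos φ₂ cos Δλ, the central angle is δ ≈ 1.648 rad (94.4°).
Interpolate at f = 3/4 with slerp weights a = sin((1−f)δ)/sin δ ≈ 0.402, b = sin(fδ)/sin δ ≈ 0.947.
p = a·p₁ + b·p₂ ≈ (-0.007, -0.745, 0.667); φ = arcsin(p_z) ≈ 41.86°, λ = atan2(p_y, p_x) ≈ -90.54°.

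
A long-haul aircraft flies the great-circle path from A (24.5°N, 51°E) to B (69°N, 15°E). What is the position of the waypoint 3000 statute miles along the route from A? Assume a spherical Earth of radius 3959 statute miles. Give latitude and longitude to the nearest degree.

≈ (64°N, 25°E)

Convert each endpoint to a unit vector on the sphere (x = cos φ cos λ, y = cos φ sin λ, z = sin φ).
The central angle between the endpoints is δ = arccos(p₁·p₂) ≈ 0.862 rad (49.4°). The total great-circle distance is δ·R ≈ 0.862 × 3959 ≈ 3412 mi, so the target fraction is f = 3000/3412 ≈ 0.879.
Interpolate at f ≈ 0.879 with slerp weights a = sin((1−f)δ)/sin δ ≈ 0.137, b = sin(fδ)/sin δ ≈ 0.905.
p = a·p₁ + b·p₂ ≈ (0.392, 0.181, 0.902); φ = arcsin(p_z) ≈ 64.43°, λ = atan2(p_y, p_x) ≈ 24.77°.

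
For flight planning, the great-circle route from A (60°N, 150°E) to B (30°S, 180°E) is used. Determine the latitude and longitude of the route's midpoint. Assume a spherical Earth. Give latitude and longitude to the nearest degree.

Convert each endpoint to a unit vector on the sphere (x = cos φ cos λ, y = cos φ sin λ, z = sin φ).
The central angle between the endpoints is δ = arccos(p₁·p₂) ≈ 1.629 rad (93.3°).
Interpolate at f = 1/2 with slerp weights a = sin((1−f)δ)/sin δ ≈ 0.729, b = sin(fδ)/sin δ ≈ 0.729.
p = a·p₁ + b·p₂ ≈ (-0.946, 0.182, 0.267); φ = arcsin(p_z) ≈ 15.47°, λ = atan2(p_y, p_x) ≈ 169.11°.

≈ (15°N, 169°E)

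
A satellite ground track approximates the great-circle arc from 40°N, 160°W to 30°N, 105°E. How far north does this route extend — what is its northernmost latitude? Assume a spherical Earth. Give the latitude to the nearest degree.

≈ 47°N

The great circle lies in the plane with unit normal n̂ = (p₁ × p₂)/|p₁ × p₂|.
Here n̂_z ≈ -0.685; the vertex latitude is φ_max = arccos|n̂_z| ≈ 46.8°.
Check via Clairaut: cos φ_max = |cos φ₁| · sin C = cos(40.0°)·sin(63.4°) ≈ 0.685, again giving ≈ 46.8°.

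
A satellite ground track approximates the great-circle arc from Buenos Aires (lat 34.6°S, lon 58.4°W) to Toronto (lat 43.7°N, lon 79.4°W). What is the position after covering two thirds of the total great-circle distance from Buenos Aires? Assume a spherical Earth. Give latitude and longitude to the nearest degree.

≈ lat 18°N, lon 71°W

Write both endpoints as unit vectors p₁, p₂ with components (cos φ cos λ, cos φ sin λ, sin φ).
The central angle between the endpoints is δ = arccos(p₁·p₂) ≈ 1.407 rad (80.6°).
Interpolate at f = 2/3 with slerp weights a = sin((1−f)δ)/sin δ ≈ 0.458, b = sin(fδ)/sin δ ≈ 0.817.
p = a·p₁ + b·p₂ ≈ (0.306, -0.902, 0.305); φ = arcsin(p_z) ≈ 17.73°, λ = atan2(p_y, p_x) ≈ -71.24°.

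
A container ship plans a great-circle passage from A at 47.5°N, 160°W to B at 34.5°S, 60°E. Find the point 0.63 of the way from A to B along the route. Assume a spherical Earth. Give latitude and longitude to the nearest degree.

The haversine formula gives a central angle δ ≈ 2.576 rad (147.6°) between the endpoints.
Interpolate at f = 0.63 with slerp weights a = sin((1−f)δ)/sin δ ≈ 1.520, b = sin(fδ)/sin δ ≈ 1.863.
p = a·p₁ + b·p₂ ≈ (-0.198, 0.978, 0.066); φ = arcsin(p_z) ≈ 3.78°, λ = atan2(p_y, p_x) ≈ 101.43°.

≈ 4°N, 101°E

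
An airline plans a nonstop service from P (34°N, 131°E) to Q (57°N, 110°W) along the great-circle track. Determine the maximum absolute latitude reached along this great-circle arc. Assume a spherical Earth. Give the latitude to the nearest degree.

The great circle lies in the plane with unit normal n̂ = (p₁ × p₂)/|p₁ × p₂|.
Here n̂_z ≈ +0.408; the vertex latitude is φ_max = arccos|n̂_z| ≈ 65.9°.

≈ 66°N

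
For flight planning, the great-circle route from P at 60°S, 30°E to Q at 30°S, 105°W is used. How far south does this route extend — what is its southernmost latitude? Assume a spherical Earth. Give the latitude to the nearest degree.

≈ 72°S

The great circle lies in the plane with unit normal n̂ = (p₁ × p₂)/|p₁ × p₂|.
Here n̂_z ≈ -0.309; the vertex latitude is φ_max = arccos|n̂_z| ≈ 72.0°.
Check via Clairaut: cos φ_max = |cos φ₁| · sin C = cos(60.0°)·sin(141.9°) ≈ 0.309, again giving ≈ 72.0°.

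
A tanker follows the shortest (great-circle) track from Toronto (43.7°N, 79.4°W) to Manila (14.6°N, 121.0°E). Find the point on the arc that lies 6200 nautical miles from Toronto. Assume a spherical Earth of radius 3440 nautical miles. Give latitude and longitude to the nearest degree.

≈ 29°N, 126°E

From cos δ = sin φ₁ sin φ₂ + cos φ₁ cos φ₂ cos Δλ, the central angle is δ ≈ 2.073 rad (118.8°). The total great-circle distance is δ·R ≈ 2.073 × 3440 ≈ 7132 nmi, so the target fraction is f = 6200/7132 ≈ 0.869.
Interpolate at f ≈ 0.869 with slerp weights a = sin((1−f)δ)/sin δ ≈ 0.305, b = sin(fδ)/sin δ ≈ 1.111.
p = a·p₁ + b·p₂ ≈ (-0.513, 0.704, 0.491); φ = arcsin(p_z) ≈ 29.40°, λ = atan2(p_y, p_x) ≈ 126.07°.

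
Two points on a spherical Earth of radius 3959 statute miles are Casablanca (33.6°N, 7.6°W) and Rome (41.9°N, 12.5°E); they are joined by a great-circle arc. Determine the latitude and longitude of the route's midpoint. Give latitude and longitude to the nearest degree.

≈ 38°N, 2°E

The haversine formula gives a central angle δ ≈ 0.312 rad (17.9°) between the endpoints.
Interpolate at f = 1/2 with slerp weights a = sin((1−f)δ)/sin δ ≈ 0.506, b = sin(fδ)/sin δ ≈ 0.506.
p = a·p₁ + b·p₂ ≈ (0.786, 0.026, 0.618); φ = arcsin(p_z) ≈ 38.18°, λ = atan2(p_y, p_x) ≈ 1.88°.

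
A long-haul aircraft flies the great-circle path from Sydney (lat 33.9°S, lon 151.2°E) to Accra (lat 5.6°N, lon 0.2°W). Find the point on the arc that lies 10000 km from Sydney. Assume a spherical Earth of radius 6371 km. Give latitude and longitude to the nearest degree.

Write both endpoints as unit vectors p₁, p₂ with components (cos φ cos λ, cos φ sin λ, sin φ).
The central angle between the endpoints is δ = arccos(p₁·p₂) ≈ 2.465 rad (141.2°). The total great-circle distance is δ·R ≈ 2.465 × 6371 ≈ 15704 km, so the target fraction is f = 10000/15704 ≈ 0.637.
Interpolate at f ≈ 0.637 with slerp weights a = sin((1−f)δ)/sin δ ≈ 1.246, b = sin(fδ)/sin δ ≈ 1.597.
p = a·p₁ + b·p₂ ≈ (0.683, 0.493, -0.539); φ = arcsin(p_z) ≈ -32.64°, λ = atan2(p_y, p_x) ≈ 35.82°.

≈ lat 33°S, lon 36°E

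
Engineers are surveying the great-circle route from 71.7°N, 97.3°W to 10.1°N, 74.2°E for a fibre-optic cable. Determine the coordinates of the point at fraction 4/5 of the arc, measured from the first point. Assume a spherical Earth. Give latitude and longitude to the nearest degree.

The haversine formula gives a central angle δ ≈ 1.710 rad (98.0°) between the endpoints.
Interpolate at f = 4/5 with slerp weights a = sin((1−f)δ)/sin δ ≈ 0.339, b = sin(fδ)/sin δ ≈ 0.989.
p = a·p₁ + b·p₂ ≈ (0.252, 0.832, 0.495); φ = arcsin(p_z) ≈ 29.68°, λ = atan2(p_y, p_x) ≈ 73.16°.

≈ 30°N, 73°E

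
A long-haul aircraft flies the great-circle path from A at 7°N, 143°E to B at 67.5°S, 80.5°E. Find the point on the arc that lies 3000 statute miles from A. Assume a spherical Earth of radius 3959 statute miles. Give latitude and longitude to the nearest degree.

≈ 34°S, 127°E

From cos δ = sin φ₁ sin φ₂ + cos φ₁ cos φ₂ cos Δλ, the central angle is δ ≈ 1.508 rad (86.4°). The total great-circle distance is δ·R ≈ 1.508 × 3959 ≈ 5970 mi, so the target fraction is f = 3000/5970 ≈ 0.503.
Interpolate at f ≈ 0.503 with slerp weights a = sin((1−f)δ)/sin δ ≈ 0.683, b = sin(fδ)/sin δ ≈ 0.689.
p = a·p₁ + b·p₂ ≈ (-0.498, 0.668, -0.553); φ = arcsin(p_z) ≈ -33.57°, λ = atan2(p_y, p_x) ≈ 126.71°.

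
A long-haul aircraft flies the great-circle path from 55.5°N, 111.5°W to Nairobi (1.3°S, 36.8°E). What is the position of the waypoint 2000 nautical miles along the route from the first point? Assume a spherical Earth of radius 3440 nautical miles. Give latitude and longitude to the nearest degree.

≈ 69°N, 40°W

Convert each endpoint to a unit vector on the sphere (x = cos φ cos λ, y = cos φ sin λ, z = sin φ).
The central angle between the endpoints is δ = arccos(p₁·p₂) ≈ 2.095 rad (120.0°). The total great-circle distance is δ·R ≈ 2.095 × 3440 ≈ 7207 nmi, so the target fraction is f = 2000/7207 ≈ 0.278.
Interpolate at f ≈ 0.278 with slerp weights a = sin((1−f)δ)/sin δ ≈ 1.153, b = sin(fδ)/sin δ ≈ 0.634.
p = a·p₁ + b·p₂ ≈ (0.268, -0.228, 0.936); φ = arcsin(p_z) ≈ 69.39°, λ = atan2(p_y, p_x) ≈ -40.32°.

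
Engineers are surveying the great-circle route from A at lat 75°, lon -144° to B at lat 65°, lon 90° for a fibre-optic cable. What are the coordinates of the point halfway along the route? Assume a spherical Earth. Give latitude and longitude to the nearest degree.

≈ lat 80°, lon 128°

Convert each endpoint to a unit vector on the sphere (x = cos φ cos λ, y = cos φ sin λ, z = sin φ).
The central angle between the endpoints is δ = arccos(p₁·p₂) ≈ 0.625 rad (35.8°).
Interpolate at f = 1/2 with slerp weights a = sin((1−f)δ)/sin δ ≈ 0.525, b = sin(fδ)/sin δ ≈ 0.525.
p = a·p₁ + b·p₂ ≈ (-0.110, 0.142, 0.984); φ = arcsin(p_z) ≈ 79.65°, λ = atan2(p_y, p_x) ≈ 127.74°.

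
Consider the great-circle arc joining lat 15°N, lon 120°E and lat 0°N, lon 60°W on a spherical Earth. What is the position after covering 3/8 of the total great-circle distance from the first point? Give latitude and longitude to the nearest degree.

≈ lat 77°N, lon 120°E

Convert each endpoint to a unit vector on the sphere (x = cos φ cos λ, y = cos φ sin λ, z = sin φ).
The central angle between the endpoints is δ = arccos(p₁·p₂) ≈ 2.880 rad (165.0°).
Interpolate at f = 3/8 with slerp weights a = sin((1−f)δ)/sin δ ≈ 3.763, b = sin(fδ)/sin δ ≈ 3.407.
p = a·p₁ + b·p₂ ≈ (-0.114, 0.197, 0.974); φ = arcsin(p_z) ≈ 76.87°, λ = atan2(p_y, p_x) ≈ 120.00°.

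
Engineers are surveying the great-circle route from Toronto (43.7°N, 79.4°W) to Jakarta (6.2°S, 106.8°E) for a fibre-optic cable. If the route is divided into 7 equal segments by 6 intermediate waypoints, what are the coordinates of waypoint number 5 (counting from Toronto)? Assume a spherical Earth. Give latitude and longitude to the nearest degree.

≈ 34°N, 113°E

Write both endpoints as unit vectors p₁, p₂ with components (cos φ cos λ, cos φ sin λ, sin φ).
The central angle between the endpoints is δ = arccos(p₁·p₂) ≈ 2.480 rad (142.1°).
Interpolate at f = 5/7 with slerp weights a = sin((1−f)δ)/sin δ ≈ 1.060, b = sin(fδ)/sin δ ≈ 1.595.
p = a·p₁ + b·p₂ ≈ (-0.318, 0.765, 0.560); φ = arcsin(p_z) ≈ 34.04°, λ = atan2(p_y, p_x) ≈ 112.53°.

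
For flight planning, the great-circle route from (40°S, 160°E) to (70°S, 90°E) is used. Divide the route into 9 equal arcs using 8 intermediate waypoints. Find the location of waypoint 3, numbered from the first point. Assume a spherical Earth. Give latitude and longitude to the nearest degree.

≈ (53°S, 149°E)

Write both endpoints as unit vectors p₁, p₂ with components (cos φ cos λ, cos φ sin λ, sin φ).
The central angle between the endpoints is δ = arccos(p₁·p₂) ≈ 0.804 rad (46.1°).
Interpolate at f = 3/9 with slerp weights a = sin((1−f)δ)/sin δ ≈ 0.709, b = sin(fδ)/sin δ ≈ 0.368.
p = a·p₁ + b·p₂ ≈ (-0.511, 0.312, -0.801); φ = arcsin(p_z) ≈ -53.27°, λ = atan2(p_y, p_x) ≈ 148.60°.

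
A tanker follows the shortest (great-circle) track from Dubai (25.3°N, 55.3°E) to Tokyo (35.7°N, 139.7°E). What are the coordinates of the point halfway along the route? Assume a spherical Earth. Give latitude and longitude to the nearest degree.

≈ (38°N, 95°E)

Write both endpoints as unit vectors p₁, p₂ with components (cos φ cos λ, cos φ sin λ, sin φ).
The central angle between the endpoints is δ = arccos(p₁·p₂) ≈ 1.244 rad (71.3°).
Interpolate at f = 1/2 with slerp weights a = sin((1−f)δ)/sin δ ≈ 0.615, b = sin(fδ)/sin δ ≈ 0.615.
p = a·p₁ + b·p₂ ≈ (-0.064, 0.780, 0.622); φ = arcsin(p_z) ≈ 38.46°, λ = atan2(p_y, p_x) ≈ 94.72°.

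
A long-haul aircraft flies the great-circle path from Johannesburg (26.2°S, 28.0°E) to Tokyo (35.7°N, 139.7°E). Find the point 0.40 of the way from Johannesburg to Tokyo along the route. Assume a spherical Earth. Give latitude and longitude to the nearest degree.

≈ 1°N, 70°E

From cos δ = sin φ₁ sin φ₂ + cos φ₁ cos φ₂ cos Δλ, the central angle is δ ≈ 2.126 rad (121.8°).
Interpolate at f = 0.40 with slerp weights a = sin((1−f)δ)/sin δ ≈ 1.126, b = sin(fδ)/sin δ ≈ 0.884.
p = a·p₁ + b·p₂ ≈ (0.344, 0.939, 0.019); φ = arcsin(p_z) ≈ 1.09°, λ = atan2(p_y, p_x) ≈ 69.86°.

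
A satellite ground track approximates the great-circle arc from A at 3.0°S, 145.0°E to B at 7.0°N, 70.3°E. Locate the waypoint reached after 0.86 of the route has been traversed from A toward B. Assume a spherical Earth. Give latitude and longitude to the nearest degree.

≈ 6°N, 81°E

Write both endpoints as unit vectors p₁, p₂ with components (cos φ cos λ, cos φ sin λ, sin φ).
The central angle between the endpoints is δ = arccos(p₁·p₂) ≈ 1.313 rad (75.2°).
Interpolate at f = 0.86 with slerp weights a = sin((1−f)δ)/sin δ ≈ 0.189, b = sin(fδ)/sin δ ≈ 0.935.
p = a·p₁ + b·p₂ ≈ (0.158, 0.982, 0.104); φ = arcsin(p_z) ≈ 5.97°, λ = atan2(p_y, p_x) ≈ 80.85°.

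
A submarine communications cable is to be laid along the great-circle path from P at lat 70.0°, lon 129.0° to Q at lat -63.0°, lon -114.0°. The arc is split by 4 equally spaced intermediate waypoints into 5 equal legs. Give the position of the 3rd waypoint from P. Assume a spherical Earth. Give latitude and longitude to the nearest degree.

≈ lat -8°, lon -154°

Convert each endpoint to a unit vector on the sphere (x = cos φ cos λ, y = cos φ sin λ, z = sin φ).
The central angle between the endpoints is δ = arccos(p₁·p₂) ≈ 2.709 rad (155.2°).
Interpolate at f = 3/5 with slerp weights a = sin((1−f)δ)/sin δ ≈ 2.106, b = sin(fδ)/sin δ ≈ 2.380.
p = a·p₁ + b·p₂ ≈ (-0.893, -0.427, -0.142); φ = arcsin(p_z) ≈ -8.14°, λ = atan2(p_y, p_x) ≈ -154.42°.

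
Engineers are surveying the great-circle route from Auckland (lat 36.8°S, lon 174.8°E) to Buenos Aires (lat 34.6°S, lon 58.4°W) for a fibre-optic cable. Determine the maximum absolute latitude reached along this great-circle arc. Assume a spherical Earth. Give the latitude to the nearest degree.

≈ 58°S

The great circle lies in the plane with unit normal n̂ = (p₁ × p₂)/|p₁ × p₂|.
Here n̂_z ≈ +0.529; the vertex latitude is φ_max = arccos|n̂_z| ≈ 58.1°.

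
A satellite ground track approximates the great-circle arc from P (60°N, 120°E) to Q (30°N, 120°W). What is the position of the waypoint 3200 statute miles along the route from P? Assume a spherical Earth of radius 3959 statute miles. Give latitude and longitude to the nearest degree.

Write both endpoints as unit vectors p₁, p₂ with components (cos φ cos λ, cos φ sin λ, sin φ).
The central angle between the endpoints is δ = arccos(p₁·p₂) ≈ 1.353 rad (77.5°). The total great-circle distance is δ·R ≈ 1.353 × 3959 ≈ 5355 mi, so the target fraction is f = 3200/5355 ≈ 0.598.
Interpolate at f ≈ 0.598 with slerp weights a = sin((1−f)δ)/sin δ ≈ 0.530, b = sin(fδ)/sin δ ≈ 0.741.
p = a·p₁ + b·p₂ ≈ (-0.453, -0.326, 0.830); φ = arcsin(p_z) ≈ 56.06°, λ = atan2(p_y, p_x) ≈ -144.29°.

≈ (56°N, 144°W)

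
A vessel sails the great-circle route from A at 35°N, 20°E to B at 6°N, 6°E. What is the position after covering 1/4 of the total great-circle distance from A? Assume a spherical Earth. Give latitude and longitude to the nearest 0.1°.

≈ 27.9°N, 15.9°E

Write both endpoints as unit vectors p₁, p₂ with components (cos φ cos λ, cos φ sin λ, sin φ).
The central angle between the endpoints is δ = arccos(p₁·p₂) ≈ 0.554 rad (31.7°).
Interpolate at f = 1/4 with slerp weights a = sin((1−f)δ)/sin δ ≈ 0.767, b = sin(fδ)/sin δ ≈ 0.262.
p = a·p₁ + b·p₂ ≈ (0.850, 0.242, 0.468); φ = arcsin(p_z) ≈ 27.87°, λ = atan2(p_y, p_x) ≈ 15.90°.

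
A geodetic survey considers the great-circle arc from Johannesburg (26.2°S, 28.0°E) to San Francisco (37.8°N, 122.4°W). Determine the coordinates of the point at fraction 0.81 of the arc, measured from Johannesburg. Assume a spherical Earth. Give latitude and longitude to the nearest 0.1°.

Write both endpoints as unit vectors p₁, p₂ with components (cos φ cos λ, cos φ sin λ, sin φ).
The central angle between the endpoints is δ = arccos(p₁·p₂) ≈ 2.662 rad (152.5°).
Interpolate at f = 0.81 with slerp weights a = sin((1−f)δ)/sin δ ≈ 1.049, b = sin(fδ)/sin δ ≈ 1.806.
p = a·p₁ + b·p₂ ≈ (0.067, -0.763, 0.643); φ = arcsin(p_z) ≈ 40.05°, λ = atan2(p_y, p_x) ≈ -84.99°.

≈ 40.0°N, 85.0°W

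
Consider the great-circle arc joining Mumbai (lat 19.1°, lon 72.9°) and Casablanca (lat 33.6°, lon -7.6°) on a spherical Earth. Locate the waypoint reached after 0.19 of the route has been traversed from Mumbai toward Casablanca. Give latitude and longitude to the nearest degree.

≈ lat 25°, lon 60°

Write both endpoints as unit vectors p₁, p₂ with components (cos φ cos λ, cos φ sin λ, sin φ).
The central angle between the endpoints is δ = arccos(p₁·p₂) ≈ 1.255 rad (71.9°).
Interpolate at f = 0.19 with slerp weights a = sin((1−f)δ)/sin δ ≈ 0.894, b = sin(fδ)/sin δ ≈ 0.248.
p = a·p₁ + b·p₂ ≈ (0.454, 0.780, 0.430); φ = arcsin(p_z) ≈ 25.48°, λ = atan2(p_y, p_x) ≈ 59.83°.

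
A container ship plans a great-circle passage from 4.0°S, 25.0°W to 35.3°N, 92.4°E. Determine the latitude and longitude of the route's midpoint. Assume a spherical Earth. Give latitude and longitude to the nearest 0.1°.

≈ 28.0°N, 24.4°E

From cos δ = sin φ₁ sin φ₂ + cos φ₁ cos φ₂ cos Δλ, the central angle is δ ≈ 1.999 rad (114.5°).
Interpolate at f = 1/2 with slerp weights a = sin((1−f)δ)/sin δ ≈ 0.924, b = sin(fδ)/sin δ ≈ 0.924.
p = a·p₁ + b·p₂ ≈ (0.804, 0.364, 0.470); φ = arcsin(p_z) ≈ 28.02°, λ = atan2(p_y, p_x) ≈ 24.36°.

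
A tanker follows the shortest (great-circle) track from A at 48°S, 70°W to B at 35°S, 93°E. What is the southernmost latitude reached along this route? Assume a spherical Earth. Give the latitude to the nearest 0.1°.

The great circle lies in the plane with unit normal n̂ = (p₁ × p₂)/|p₁ × p₂|.
Here n̂_z ≈ +0.161; the vertex latitude is φ_max = arccos|n̂_z| ≈ 80.7°.
Check via Clairaut: cos φ_max = |cos φ₁| · sin C = cos(48.0°)·sin(166.1°) ≈ 0.161, again giving ≈ 80.7°.

≈ 80.7°S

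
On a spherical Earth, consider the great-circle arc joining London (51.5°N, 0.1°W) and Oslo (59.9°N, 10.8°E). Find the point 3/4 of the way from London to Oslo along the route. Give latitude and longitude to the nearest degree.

≈ 58°N, 8°E

Write both endpoints as unit vectors p₁, p₂ with components (cos φ cos λ, cos φ sin λ, sin φ).
The central angle between the endpoints is δ = arccos(p₁·p₂) ≈ 0.181 rad (10.4°).
Interpolate at f = 3/4 with slerp weights a = sin((1−f)δ)/sin δ ≈ 0.251, b = sin(fδ)/sin δ ≈ 0.752.
p = a·p₁ + b·p₂ ≈ (0.527, 0.070, 0.847); φ = arcsin(p_z) ≈ 57.90°, λ = atan2(p_y, p_x) ≈ 7.61°.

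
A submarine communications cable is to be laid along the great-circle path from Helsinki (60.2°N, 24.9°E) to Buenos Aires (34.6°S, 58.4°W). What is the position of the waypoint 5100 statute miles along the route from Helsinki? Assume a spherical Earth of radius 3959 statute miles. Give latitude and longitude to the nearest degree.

Write both endpoints as unit vectors p₁, p₂ with components (cos φ cos λ, cos φ sin λ, sin φ).
The central angle between the endpoints is δ = arccos(p₁·p₂) ≈ 2.032 rad (116.4°). The total great-circle distance is δ·R ≈ 2.032 × 3959 ≈ 8045 mi, so the target fraction is f = 5100/8045 ≈ 0.634.
Interpolate at f ≈ 0.634 with slerp weights a = sin((1−f)δ)/sin δ ≈ 0.756, b = sin(fδ)/sin δ ≈ 1.072.
p = a·p₁ + b·p₂ ≈ (0.803, -0.594, 0.047); φ = arcsin(p_z) ≈ 2.70°, λ = atan2(p_y, p_x) ≈ -36.46°.

≈ (3°N, 36°W)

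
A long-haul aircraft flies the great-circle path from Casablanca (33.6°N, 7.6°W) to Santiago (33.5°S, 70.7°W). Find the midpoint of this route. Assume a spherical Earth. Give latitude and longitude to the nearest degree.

≈ (0°N, 39°W)

Convert each endpoint to a unit vector on the sphere (x = cos φ cos λ, y = cos φ sin λ, z = sin φ).
The central angle between the endpoints is δ = arccos(p₁·p₂) ≈ 1.562 rad (89.5°).
Interpolate at f = 1/2 with slerp weights a = sin((1−f)δ)/sin δ ≈ 0.704, b = sin(fδ)/sin δ ≈ 0.704.
p = a·p₁ + b·p₂ ≈ (0.775, -0.632, 0.001); φ = arcsin(p_z) ≈ 0.06°, λ = atan2(p_y, p_x) ≈ -39.17°.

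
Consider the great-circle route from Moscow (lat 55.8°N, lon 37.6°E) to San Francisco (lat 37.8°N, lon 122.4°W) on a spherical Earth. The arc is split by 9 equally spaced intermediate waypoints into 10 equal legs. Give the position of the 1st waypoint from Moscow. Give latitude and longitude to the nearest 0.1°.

≈ lat 63.9°N, lon 32.4°E

Write both endpoints as unit vectors p₁, p₂ with components (cos φ cos λ, cos φ sin λ, sin φ).
The central angle between the endpoints is δ = arccos(p₁·p₂) ≈ 1.481 rad (84.9°).
Interpolate at f = 1/10 with slerp weights a = sin((1−f)δ)/sin δ ≈ 0.976, b = sin(fδ)/sin δ ≈ 0.148.
p = a·p₁ + b·p₂ ≈ (0.372, 0.236, 0.898); φ = arcsin(p_z) ≈ 63.88°, λ = atan2(p_y, p_x) ≈ 32.38°.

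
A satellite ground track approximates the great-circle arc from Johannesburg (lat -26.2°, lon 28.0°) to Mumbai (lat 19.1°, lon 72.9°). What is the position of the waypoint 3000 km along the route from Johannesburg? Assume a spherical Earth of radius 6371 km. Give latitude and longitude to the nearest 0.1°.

Write both endpoints as unit vectors p₁, p₂ with components (cos φ cos λ, cos φ sin λ, sin φ).
The central angle between the endpoints is δ = arccos(p₁·p₂) ≈ 1.097 rad (62.9°). The total great-circle distance is δ·R ≈ 1.097 × 6371 ≈ 6990 km, so the target fraction is f = 3000/6990 ≈ 0.429.
Interpolate at f ≈ 0.429 with slerp weights a = sin((1−f)δ)/sin δ ≈ 0.659, b = sin(fδ)/sin δ ≈ 0.510.
p = a·p₁ + b·p₂ ≈ (0.663, 0.738, -0.124); φ = arcsin(p_z) ≈ -7.12°, λ = atan2(p_y, p_x) ≈ 48.04°.

≈ lat -7.1°, lon 48.0°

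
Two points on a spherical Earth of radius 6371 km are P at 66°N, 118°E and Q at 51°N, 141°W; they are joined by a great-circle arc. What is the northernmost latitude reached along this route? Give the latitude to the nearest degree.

The great circle lies in the plane with unit normal n̂ = (p₁ × p₂)/|p₁ × p₂|.
Here n̂_z ≈ +0.335; the vertex latitude is φ_max = arccos|n̂_z| ≈ 70.4°.

≈ 70°N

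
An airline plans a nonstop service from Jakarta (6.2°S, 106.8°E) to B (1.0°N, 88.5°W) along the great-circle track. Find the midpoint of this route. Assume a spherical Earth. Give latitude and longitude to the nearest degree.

≈ (19°S, 170°W)

From cos δ = sin φ₁ sin φ₂ + cos φ₁ cos φ₂ cos Δλ, the central angle is δ ≈ 2.860 rad (163.9°).
Interpolate at f = 1/2 with slerp weights a = sin((1−f)δ)/sin δ ≈ 3.565, b = sin(fδ)/sin δ ≈ 3.565.
p = a·p₁ + b·p₂ ≈ (-0.931, -0.170, -0.323); φ = arcsin(p_z) ≈ -18.83°, λ = atan2(p_y, p_x) ≈ -169.63°.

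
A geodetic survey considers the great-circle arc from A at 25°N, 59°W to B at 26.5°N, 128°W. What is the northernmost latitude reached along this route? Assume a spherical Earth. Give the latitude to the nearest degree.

≈ 30°N

The great circle lies in the plane with unit normal n̂ = (p₁ × p₂)/|p₁ × p₂|.
Here n̂_z ≈ -0.863; the vertex latitude is φ_max = arccos|n̂_z| ≈ 30.4°.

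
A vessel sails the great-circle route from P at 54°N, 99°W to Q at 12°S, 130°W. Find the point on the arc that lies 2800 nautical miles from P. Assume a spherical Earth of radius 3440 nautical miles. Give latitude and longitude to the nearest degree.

≈ 11°N, 122°W

Convert each endpoint to a unit vector on the sphere (x = cos φ cos λ, y = cos φ sin λ, z = sin φ).
The central angle between the endpoints is δ = arccos(p₁·p₂) ≈ 1.240 rad (71.1°). The total great-circle distance is δ·R ≈ 1.240 × 3440 ≈ 4266 nmi, so the target fraction is f = 2800/4266 ≈ 0.656.
Interpolate at f ≈ 0.656 with slerp weights a = sin((1−f)δ)/sin δ ≈ 0.437, b = sin(fδ)/sin δ ≈ 0.769.
p = a·p₁ + b·p₂ ≈ (-0.523, -0.830, 0.194); φ = arcsin(p_z) ≈ 11.18°, λ = atan2(p_y, p_x) ≈ -122.25°.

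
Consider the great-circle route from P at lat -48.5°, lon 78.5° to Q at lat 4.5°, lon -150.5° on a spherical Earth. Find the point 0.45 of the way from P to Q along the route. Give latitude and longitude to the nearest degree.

≈ lat -45°, lon 161°

Write both endpoints as unit vectors p₁, p₂ with components (cos φ cos λ, cos φ sin λ, sin φ).
The central angle between the endpoints is δ = arccos(p₁·p₂) ≈ 2.085 rad (119.5°).
Interpolate at f = 0.45 with slerp weights a = sin((1−f)δ)/sin δ ≈ 1.047, b = sin(fδ)/sin δ ≈ 0.927.
p = a·p₁ + b·p₂ ≈ (-0.666, 0.225, -0.712); φ = arcsin(p_z) ≈ -45.36°, λ = atan2(p_y, p_x) ≈ 161.32°.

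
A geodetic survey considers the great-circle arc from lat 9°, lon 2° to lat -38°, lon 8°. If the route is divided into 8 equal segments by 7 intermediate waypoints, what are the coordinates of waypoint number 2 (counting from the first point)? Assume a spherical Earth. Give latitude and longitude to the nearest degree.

≈ lat -3°, lon 3°

Write both endpoints as unit vectors p₁, p₂ with components (cos φ cos λ, cos φ sin λ, sin φ).
The central angle between the endpoints is δ = arccos(p₁·p₂) ≈ 0.826 rad (47.3°).
Interpolate at f = 2/8 with slerp weights a = sin((1−f)δ)/sin δ ≈ 0.790, b = sin(fδ)/sin δ ≈ 0.279.
p = a·p₁ + b·p₂ ≈ (0.997, 0.058, -0.048); φ = arcsin(p_z) ≈ -2.76°, λ = atan2(p_y, p_x) ≈ 3.32°.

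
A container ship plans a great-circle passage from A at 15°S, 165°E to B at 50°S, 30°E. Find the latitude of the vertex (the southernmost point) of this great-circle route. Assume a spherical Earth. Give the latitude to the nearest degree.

The great circle lies in the plane with unit normal n̂ = (p₁ × p₂)/|p₁ × p₂|.
Here n̂_z ≈ -0.452; the vertex latitude is φ_max = arccos|n̂_z| ≈ 63.1°.

≈ 63°S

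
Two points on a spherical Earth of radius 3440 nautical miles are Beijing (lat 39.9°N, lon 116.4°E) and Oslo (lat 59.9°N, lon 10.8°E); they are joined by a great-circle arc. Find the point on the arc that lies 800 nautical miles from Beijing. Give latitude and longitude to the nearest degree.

≈ lat 51°N, lon 105°E

Convert each endpoint to a unit vector on the sphere (x = cos φ cos λ, y = cos φ sin λ, z = sin φ).
The central angle between the endpoints is δ = arccos(p₁·p₂) ≈ 1.102 rad (63.2°). The total great-circle distance is δ·R ≈ 1.102 × 3440 ≈ 3792 nmi, so the target fraction is f = 800/3792 ≈ 0.211.
Interpolate at f ≈ 0.211 with slerp weights a = sin((1−f)δ)/sin δ ≈ 0.856, b = sin(fδ)/sin δ ≈ 0.258.
p = a·p₁ + b·p₂ ≈ (-0.165, 0.613, 0.773); φ = arcsin(p_z) ≈ 50.61°, λ = atan2(p_y, p_x) ≈ 105.06°.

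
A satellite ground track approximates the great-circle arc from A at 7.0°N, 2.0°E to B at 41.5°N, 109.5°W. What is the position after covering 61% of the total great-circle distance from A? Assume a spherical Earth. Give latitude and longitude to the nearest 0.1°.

≈ 42.3°N, 55.6°W

Write both endpoints as unit vectors p₁, p₂ with components (cos φ cos λ, cos φ sin λ, sin φ).
The central angle between the endpoints is δ = arccos(p₁·p₂) ≈ 1.764 rad (101.1°).
Interpolate at f = 0.61 with slerp weights a = sin((1−f)δ)/sin δ ≈ 0.647, b = sin(fδ)/sin δ ≈ 0.897.
p = a·p₁ + b·p₂ ≈ (0.417, -0.611, 0.673); φ = arcsin(p_z) ≈ 42.30°, λ = atan2(p_y, p_x) ≈ -55.64°.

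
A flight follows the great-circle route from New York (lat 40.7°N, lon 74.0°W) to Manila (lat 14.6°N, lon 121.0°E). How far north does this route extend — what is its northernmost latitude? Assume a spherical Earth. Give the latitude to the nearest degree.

≈ 77°N

The great circle lies in the plane with unit normal n̂ = (p₁ × p₂)/|p₁ × p₂|.
Here n̂_z ≈ -0.226; the vertex latitude is φ_max = arccos|n̂_z| ≈ 76.9°.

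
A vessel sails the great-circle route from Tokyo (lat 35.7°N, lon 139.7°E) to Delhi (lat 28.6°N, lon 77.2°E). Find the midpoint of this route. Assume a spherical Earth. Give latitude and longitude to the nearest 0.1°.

The haversine formula gives a central angle δ ≈ 0.917 rad (52.5°) between the endpoints.
Interpolate at f = 1/2 with slerp weights a = sin((1−f)δ)/sin δ ≈ 0.558, b = sin(fδ)/sin δ ≈ 0.558.
p = a·p₁ + b·p₂ ≈ (-0.237, 0.770, 0.592); φ = arcsin(p_z) ≈ 36.31°, λ = atan2(p_y, p_x) ≈ 107.09°.

≈ lat 36.3°N, lon 107.1°E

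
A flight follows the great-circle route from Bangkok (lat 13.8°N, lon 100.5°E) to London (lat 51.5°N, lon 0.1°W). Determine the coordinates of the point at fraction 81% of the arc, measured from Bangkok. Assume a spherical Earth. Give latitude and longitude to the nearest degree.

≈ lat 53°N, lon 27°E

Convert each endpoint to a unit vector on the sphere (x = cos φ cos λ, y = cos φ sin λ, z = sin φ).
The central angle between the endpoints is δ = arccos(p₁·p₂) ≈ 1.495 rad (85.7°).
Interpolate at f = 0.81 with slerp weights a = sin((1−f)δ)/sin δ ≈ 0.281, b = sin(fδ)/sin δ ≈ 0.939.
p = a·p₁ + b·p₂ ≈ (0.535, 0.267, 0.802); φ = arcsin(p_z) ≈ 53.29°, λ = atan2(p_y, p_x) ≈ 26.57°.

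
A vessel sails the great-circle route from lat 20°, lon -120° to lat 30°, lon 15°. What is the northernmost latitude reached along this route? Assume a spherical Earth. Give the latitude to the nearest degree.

The great circle lies in the plane with unit normal n̂ = (p₁ × p₂)/|p₁ × p₂|.
Here n̂_z ≈ +0.629; the vertex latitude is φ_max = arccos|n̂_z| ≈ 51.0°.

≈ 51°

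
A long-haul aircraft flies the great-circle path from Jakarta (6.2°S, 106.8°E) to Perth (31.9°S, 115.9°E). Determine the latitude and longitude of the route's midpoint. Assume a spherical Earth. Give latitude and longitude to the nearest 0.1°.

≈ 19.1°S, 111.0°E

Convert each endpoint to a unit vector on the sphere (x = cos φ cos λ, y = cos φ sin λ, z = sin φ).
The central angle between the endpoints is δ = arccos(p₁·p₂) ≈ 0.472 rad (27.1°).
Interpolate at f = 1/2 with slerp weights a = sin((1−f)δ)/sin δ ≈ 0.514, b = sin(fδ)/sin δ ≈ 0.514.
p = a·p₁ + b·p₂ ≈ (-0.338, 0.882, -0.327); φ = arcsin(p_z) ≈ -19.11°, λ = atan2(p_y, p_x) ≈ 110.99°.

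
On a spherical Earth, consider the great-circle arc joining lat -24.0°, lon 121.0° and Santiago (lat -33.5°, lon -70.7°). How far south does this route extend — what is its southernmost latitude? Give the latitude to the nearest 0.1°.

≈ -79.6°

The great circle lies in the plane with unit normal n̂ = (p₁ × p₂)/|p₁ × p₂|.
Here n̂_z ≈ +0.181; the vertex latitude is φ_max = arccos|n̂_z| ≈ 79.6°.
Check via Clairaut: cos φ_max = |cos φ₁| · sin C = cos(24.0°)·sin(168.6°) ≈ 0.181, again giving ≈ 79.6°.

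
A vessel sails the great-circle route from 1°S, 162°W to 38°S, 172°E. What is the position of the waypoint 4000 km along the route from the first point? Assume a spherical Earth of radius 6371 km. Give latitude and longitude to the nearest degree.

≈ 32°S, 178°E

Write both endpoints as unit vectors p₁, p₂ with components (cos φ cos λ, cos φ sin λ, sin φ).
The central angle between the endpoints is δ = arccos(p₁·p₂) ≈ 0.769 rad (44.0°). The total great-circle distance is δ·R ≈ 0.769 × 6371 ≈ 4897 km, so the target fraction is f = 4000/4897 ≈ 0.817.
Interpolate at f ≈ 0.817 with slerp weights a = sin((1−f)δ)/sin δ ≈ 0.202, b = sin(fδ)/sin δ ≈ 0.845.
p = a·p₁ + b·p₂ ≈ (-0.851, 0.030, -0.524); φ = arcsin(p_z) ≈ -31.59°, λ = atan2(p_y, p_x) ≈ 177.96°.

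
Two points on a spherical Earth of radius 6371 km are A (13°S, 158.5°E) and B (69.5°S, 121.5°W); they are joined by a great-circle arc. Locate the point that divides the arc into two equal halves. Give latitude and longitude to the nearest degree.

≈ (47°S, 177°E)

From cos δ = sin φ₁ sin φ₂ + cos φ₁ cos φ₂ cos Δλ, the central angle is δ ≈ 1.297 rad (74.3°).
Interpolate at f = 1/2 with slerp weights a = sin((1−f)δ)/sin δ ≈ 0.627, b = sin(fδ)/sin δ ≈ 0.627.
p = a·p₁ + b·p₂ ≈ (-0.684, 0.037, -0.729); φ = arcsin(p_z) ≈ -46.79°, λ = atan2(p_y, p_x) ≈ 176.93°.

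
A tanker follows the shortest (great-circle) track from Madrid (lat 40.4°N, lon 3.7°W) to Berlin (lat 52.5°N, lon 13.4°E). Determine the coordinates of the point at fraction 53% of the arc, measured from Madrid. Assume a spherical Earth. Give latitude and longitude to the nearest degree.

≈ lat 47°N, lon 4°E

Convert each endpoint to a unit vector on the sphere (x = cos φ cos λ, y = cos φ sin λ, z = sin φ).
The central angle between the endpoints is δ = arccos(p₁·p₂) ≈ 0.293 rad (16.8°).
Interpolate at f = 0.53 with slerp weights a = sin((1−f)δ)/sin δ ≈ 0.475, b = sin(fδ)/sin δ ≈ 0.536.
p = a·p₁ + b·p₂ ≈ (0.678, 0.052, 0.733); φ = arcsin(p_z) ≈ 47.13°, λ = atan2(p_y, p_x) ≈ 4.40°.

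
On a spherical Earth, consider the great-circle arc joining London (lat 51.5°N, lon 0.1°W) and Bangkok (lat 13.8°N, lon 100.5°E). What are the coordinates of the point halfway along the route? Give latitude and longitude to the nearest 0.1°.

The haversine formula gives a central angle δ ≈ 1.495 rad (85.7°) between the endpoints.
Interpolate at f = 1/2 with slerp weights a = sin((1−f)δ)/sin δ ≈ 0.682, b = sin(fδ)/sin δ ≈ 0.682.
p = a·p₁ + b·p₂ ≈ (0.304, 0.650, 0.696); φ = arcsin(p_z) ≈ 44.13°, λ = atan2(p_y, p_x) ≈ 64.96°.

≈ lat 44.1°N, lon 65.0°E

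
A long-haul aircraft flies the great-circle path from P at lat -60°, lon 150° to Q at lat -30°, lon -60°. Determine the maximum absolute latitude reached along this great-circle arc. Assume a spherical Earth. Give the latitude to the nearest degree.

≈ -77°

The great circle lies in the plane with unit normal n̂ = (p₁ × p₂)/|p₁ × p₂|.
Here n̂_z ≈ +0.217; the vertex latitude is φ_max = arccos|n̂_z| ≈ 77.5°.
Check via Clairaut: cos φ_max = |cos φ₁| · sin C = cos(60.0°)·sin(154.3°) ≈ 0.217, again giving ≈ 77.5°.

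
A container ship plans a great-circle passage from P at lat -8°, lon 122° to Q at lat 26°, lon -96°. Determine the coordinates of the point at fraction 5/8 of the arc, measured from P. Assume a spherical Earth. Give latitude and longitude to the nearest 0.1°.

≈ lat 30.4°, lon -155.9°

Convert each endpoint to a unit vector on the sphere (x = cos φ cos λ, y = cos φ sin λ, z = sin φ).
The central angle between the endpoints is δ = arccos(p₁·p₂) ≈ 2.438 rad (139.7°).
Interpolate at f = 5/8 with slerp weights a = sin((1−f)δ)/sin δ ≈ 1.224, b = sin(fδ)/sin δ ≈ 1.544.
p = a·p₁ + b·p₂ ≈ (-0.787, -0.352, 0.506); φ = arcsin(p_z) ≈ 30.42°, λ = atan2(p_y, p_x) ≈ -155.92°.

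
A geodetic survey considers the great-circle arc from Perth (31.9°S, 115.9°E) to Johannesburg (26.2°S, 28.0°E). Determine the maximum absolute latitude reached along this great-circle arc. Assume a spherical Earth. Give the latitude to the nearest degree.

The great circle lies in the plane with unit normal n̂ = (p₁ × p₂)/|p₁ × p₂|.
Here n̂_z ≈ -0.789; the vertex latitude is φ_max = arccos|n̂_z| ≈ 37.9°.
Check via Clairaut: cos φ_max = |cos φ₁| · sin C = cos(31.9°)·sin(111.7°) ≈ 0.789, again giving ≈ 37.9°.

≈ 38°S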